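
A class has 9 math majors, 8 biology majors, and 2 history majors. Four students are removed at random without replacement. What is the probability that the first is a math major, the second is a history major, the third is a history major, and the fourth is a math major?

1/646

Chain rule:
P = 9/19 × 2/18 × 1/17 × 8/16 = 144/93024 = 1/646.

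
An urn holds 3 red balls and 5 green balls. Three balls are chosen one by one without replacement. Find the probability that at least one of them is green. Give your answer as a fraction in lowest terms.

55/56

P(no green) = 3/8 × 2/7 × 1/6 = 6/336 = 1/56.
P(at least one) = 1 − 1/56 = 55/56.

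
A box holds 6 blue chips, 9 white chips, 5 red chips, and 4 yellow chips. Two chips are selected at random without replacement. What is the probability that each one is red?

5/138

P(every draw is red) = 5/24 × 4/23 = 20/552 = 5/138.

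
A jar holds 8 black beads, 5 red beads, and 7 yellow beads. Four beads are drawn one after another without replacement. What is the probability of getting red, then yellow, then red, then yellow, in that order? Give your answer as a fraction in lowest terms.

Each draw changes the counts, so multiply the conditional probabilities along the sequence:
P = 5/20 × 7/19 × 4/18 × 6/17 = 840/116280 = 7/969.

7/969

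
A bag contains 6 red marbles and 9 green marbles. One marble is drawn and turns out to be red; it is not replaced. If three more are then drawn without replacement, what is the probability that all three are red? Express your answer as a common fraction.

After the first draw, 5 of the remaining 14 marbles are red.
P = 5/14 × 4/13 × 3/12 = 60/2184 = 5/182.

5/182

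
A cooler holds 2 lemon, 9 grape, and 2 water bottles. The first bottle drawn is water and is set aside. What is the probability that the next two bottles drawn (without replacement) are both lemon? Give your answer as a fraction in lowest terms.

With the first bottle removed, 2 lemon remain out of 12.
P = 2/12 × 1/11 = 2/132 = 1/66.

1/66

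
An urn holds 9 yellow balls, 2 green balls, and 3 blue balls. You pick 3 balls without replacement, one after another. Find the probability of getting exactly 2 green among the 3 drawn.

3/91

One ordering (green drawn first) has probability 2/14 × 1/13 × 12/12 = 24/2184 = 1/91.
There are C(3,2) = 3 such orderings, each equally likely, so P = 3 × 1/91 = 3/91.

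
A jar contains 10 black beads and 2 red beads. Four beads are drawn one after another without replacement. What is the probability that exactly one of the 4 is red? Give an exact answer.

One ordering (red drawn first) has probability 2/12 × 10/11 × 9/10 × 8/9 = 1440/11880 = 4/33.
There are C(4,1) = 4 such orderings, each equally likely, so P = 4 × 4/33 = 16/33.

16/33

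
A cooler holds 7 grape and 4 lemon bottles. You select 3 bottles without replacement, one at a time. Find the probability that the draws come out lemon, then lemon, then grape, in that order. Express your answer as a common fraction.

Multiply the probability of each draw given the previous ones:
P = 4/11 × 3/10 × 7/9 = 84/990 = 14/165.

14/165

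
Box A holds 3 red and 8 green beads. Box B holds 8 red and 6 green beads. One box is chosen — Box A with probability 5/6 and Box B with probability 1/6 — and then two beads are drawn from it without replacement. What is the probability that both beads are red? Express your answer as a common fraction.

From Box A: P(both red) = (3/11)(2/10) = 3/55.
From Box B: P(both red) = (8/14)(7/13) = 4/13.
Total probability = (5/6)(3/55) + (1/6)(4/13) = 83/858.

83/858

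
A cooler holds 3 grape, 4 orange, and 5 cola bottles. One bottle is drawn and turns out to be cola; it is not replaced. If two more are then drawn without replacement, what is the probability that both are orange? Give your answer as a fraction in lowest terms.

6/55

With the first bottle removed, 4 orange remain out of 11.
P = 4/11 × 3/10 = 12/110 = 6/55.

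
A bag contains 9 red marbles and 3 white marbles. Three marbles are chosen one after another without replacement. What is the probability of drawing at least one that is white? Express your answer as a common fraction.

34/55

P(no white) = 9/12 × 8/11 × 7/10 = 504/1320 = 21/55.
P(at least one) = 1 − 21/55 = 34/55.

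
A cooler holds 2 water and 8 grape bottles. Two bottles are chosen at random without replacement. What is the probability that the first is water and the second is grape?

Chain rule:
P = 2/10 × 8/9 = 16/90 = 8/45.

8/45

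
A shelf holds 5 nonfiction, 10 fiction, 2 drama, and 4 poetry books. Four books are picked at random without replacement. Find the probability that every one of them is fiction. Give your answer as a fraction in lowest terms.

P(every draw is fiction) = 10/21 × 9/20 × 8/19 × 7/18 = 5040/143640 = 2/57.

2/57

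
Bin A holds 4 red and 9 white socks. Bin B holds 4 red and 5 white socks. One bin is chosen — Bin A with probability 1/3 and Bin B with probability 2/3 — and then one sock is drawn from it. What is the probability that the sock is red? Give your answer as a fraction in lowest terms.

140/351

From Bin A: P(red) = 4/13.
From Bin B: P(red) = 4/9.
Total probability = (1/3)(4/13) + (2/3)(4/9) = 140/351.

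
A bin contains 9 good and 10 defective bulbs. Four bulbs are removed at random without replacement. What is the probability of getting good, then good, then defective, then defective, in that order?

45/646

Each draw changes the counts, so multiply the conditional probabilities along the sequence:
P = 9/19 × 8/18 × 10/17 × 9/16 = 6480/93024 = 45/646.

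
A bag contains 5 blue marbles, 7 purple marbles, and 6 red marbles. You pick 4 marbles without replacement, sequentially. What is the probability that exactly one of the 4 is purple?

One ordering (purple drawn first) has probability 7/18 × 11/17 × 10/16 × 9/15 = 6930/73440 = 77/816.
There are C(4,1) = 4 such orderings, each equally likely, so P = 4 × 77/816 = 77/204.

77/204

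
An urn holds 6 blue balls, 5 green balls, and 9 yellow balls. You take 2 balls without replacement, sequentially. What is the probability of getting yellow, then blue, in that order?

27/190

Multiply the probability of each draw given the previous ones:
P = 9/20 × 6/19 = 54/380 = 27/190.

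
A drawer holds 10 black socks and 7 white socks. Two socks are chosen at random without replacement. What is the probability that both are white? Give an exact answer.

21/136

P(every draw is white) = 7/17 × 6/16 = 42/272 = 21/136.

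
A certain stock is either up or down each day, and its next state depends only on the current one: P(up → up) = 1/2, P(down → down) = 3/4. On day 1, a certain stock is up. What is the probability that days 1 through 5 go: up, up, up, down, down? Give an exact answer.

Day 1 is given. For each transition, use the conditional probability from the current state:
P(up | up) = 1/2; P(up | up) = 1/2; P(down | up) = 1/2; P(down | down) = 3/4.
P = 1/2 × 1/2 × 1/2 × 3/4 = 3/32.

3/32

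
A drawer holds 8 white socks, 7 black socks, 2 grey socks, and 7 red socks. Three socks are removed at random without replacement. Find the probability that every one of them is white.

7/253

P(all white) = 8/24 × 7/23 × 6/22 = 336/12144 = 7/253.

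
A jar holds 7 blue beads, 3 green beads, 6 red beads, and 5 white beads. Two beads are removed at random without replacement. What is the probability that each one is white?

P(every draw is white) = 5/21 × 4/20 = 20/420 = 1/21.

1/21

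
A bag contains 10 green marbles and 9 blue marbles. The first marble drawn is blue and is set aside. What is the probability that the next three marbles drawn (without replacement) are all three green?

5/34

With the first marble removed, 10 green remain out of 18.
P = 10/18 × 9/17 × 8/16 = 720/4896 = 5/34.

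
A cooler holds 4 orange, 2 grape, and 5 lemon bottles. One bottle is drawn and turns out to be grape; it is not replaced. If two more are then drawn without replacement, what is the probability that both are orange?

2/15

After the first draw, 4 of the remaining 10 bottles are orange.
P = 4/10 × 3/9 = 12/90 = 2/15.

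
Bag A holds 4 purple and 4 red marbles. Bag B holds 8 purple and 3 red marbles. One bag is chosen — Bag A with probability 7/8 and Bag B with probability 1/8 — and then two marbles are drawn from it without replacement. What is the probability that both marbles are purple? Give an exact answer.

221/880

From Bag A: P(both purple) = (4/8)(3/7) = 3/14.
From Bag B: P(both purple) = (8/11)(7/10) = 28/55.
Total probability = (7/8)(3/14) + (1/8)(28/55) = 221/880.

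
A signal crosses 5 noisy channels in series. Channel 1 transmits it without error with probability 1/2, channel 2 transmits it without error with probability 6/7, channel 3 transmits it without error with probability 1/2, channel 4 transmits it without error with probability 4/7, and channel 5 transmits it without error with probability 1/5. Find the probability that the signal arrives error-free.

6/245

Each stage is reached only if all earlier stages succeed, so
P = 1/2 × 6/7 × 1/2 × 4/7 × 1/5 = 24/980 = 6/245.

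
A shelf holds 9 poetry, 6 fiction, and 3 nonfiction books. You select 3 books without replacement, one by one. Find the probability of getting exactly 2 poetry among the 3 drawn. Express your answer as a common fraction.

27/68

One ordering (poetry drawn first) has probability 9/18 × 8/17 × 9/16 = 648/4896 = 9/68.
There are C(3,2) = 3 such orderings, each equally likely, so P = 3 × 9/68 = 27/68.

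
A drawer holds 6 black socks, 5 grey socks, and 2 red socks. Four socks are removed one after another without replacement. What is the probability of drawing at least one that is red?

P(no red) = 11/13 × 10/12 × 9/11 × 8/10 = 7920/17160 = 6/13.
P(at least one) = 1 − 6/13 = 7/13.

7/13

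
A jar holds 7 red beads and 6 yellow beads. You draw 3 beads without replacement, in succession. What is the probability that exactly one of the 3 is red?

105/286

One ordering (red drawn first) has probability 7/13 × 6/12 × 5/11 = 210/1716 = 35/286.
There are C(3,1) = 3 such orderings, each equally likely, so P = 3 × 35/286 = 105/286.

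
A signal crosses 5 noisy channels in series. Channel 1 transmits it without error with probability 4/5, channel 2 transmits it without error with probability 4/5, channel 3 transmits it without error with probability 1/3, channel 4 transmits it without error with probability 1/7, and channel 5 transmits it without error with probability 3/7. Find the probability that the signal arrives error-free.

Each stage is reached only if all earlier stages succeed, so
P = 4/5 × 4/5 × 1/3 × 1/7 × 3/7 = 48/3675 = 16/1225.

16/1225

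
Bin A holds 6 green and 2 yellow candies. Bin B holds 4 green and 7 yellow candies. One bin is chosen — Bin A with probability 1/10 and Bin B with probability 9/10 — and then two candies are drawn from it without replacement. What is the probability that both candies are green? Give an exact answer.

From Bin A: P(both green) = (6/8)(5/7) = 15/28.
From Bin B: P(both green) = (4/11)(3/10) = 6/55.
Total probability = (1/10)(15/28) + (9/10)(6/55) = 2337/15400.

2337/15400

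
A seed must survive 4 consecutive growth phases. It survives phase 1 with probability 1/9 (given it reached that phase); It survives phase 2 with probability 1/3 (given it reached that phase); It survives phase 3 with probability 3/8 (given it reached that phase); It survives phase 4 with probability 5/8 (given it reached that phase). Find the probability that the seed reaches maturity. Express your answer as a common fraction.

5/576

The events are sequential, so multiply the conditional probabilities:
P = 1/9 × 1/3 × 3/8 × 5/8 = 15/1728 = 5/576.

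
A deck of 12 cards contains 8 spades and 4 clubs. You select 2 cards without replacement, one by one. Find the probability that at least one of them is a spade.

10/11

P(no spades) = 4/12 × 3/11 = 12/132 = 1/11.
P(at least one) = 1 − 1/11 = 10/11.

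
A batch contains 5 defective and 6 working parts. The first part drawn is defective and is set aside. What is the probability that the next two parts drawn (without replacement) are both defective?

2/15

With the first part removed, 4 defective remain out of 10.
P = 4/10 × 3/9 = 12/90 = 2/15.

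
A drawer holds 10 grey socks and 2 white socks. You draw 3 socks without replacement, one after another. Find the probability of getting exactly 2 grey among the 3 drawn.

One ordering (grey drawn first) has probability 10/12 × 9/11 × 2/10 = 180/1320 = 3/22.
There are C(3,2) = 3 such orderings, each equally likely, so P = 3 × 3/22 = 9/22.

9/22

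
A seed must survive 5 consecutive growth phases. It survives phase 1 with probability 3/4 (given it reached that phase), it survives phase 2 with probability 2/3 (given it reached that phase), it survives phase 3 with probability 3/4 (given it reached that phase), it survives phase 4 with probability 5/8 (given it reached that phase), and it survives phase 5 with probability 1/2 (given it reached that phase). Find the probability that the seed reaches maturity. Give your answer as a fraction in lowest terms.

15/128

The events are sequential, so multiply the conditional probabilities:
P = 3/4 × 2/3 × 3/4 × 5/8 × 1/2 = 90/768 = 15/128.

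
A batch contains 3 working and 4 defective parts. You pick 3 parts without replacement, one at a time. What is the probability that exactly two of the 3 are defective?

18/35

One ordering (defective drawn first) has probability 4/7 × 3/6 × 3/5 = 36/210 = 6/35.
There are C(3,2) = 3 such orderings, each equally likely, so P = 3 × 6/35 = 18/35.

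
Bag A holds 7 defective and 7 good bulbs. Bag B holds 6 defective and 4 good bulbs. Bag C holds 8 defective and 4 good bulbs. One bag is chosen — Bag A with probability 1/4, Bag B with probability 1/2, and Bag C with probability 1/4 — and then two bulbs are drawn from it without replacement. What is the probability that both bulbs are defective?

From Bag A: P(both defective) = (7/14)(6/13) = 3/13.
From Bag B: P(both defective) = (6/10)(5/9) = 1/3.
From Bag C: P(both defective) = (8/12)(7/11) = 14/33.
Total probability = (1/4)(3/13) + (1/2)(1/3) + (1/4)(14/33) = 189/572.

189/572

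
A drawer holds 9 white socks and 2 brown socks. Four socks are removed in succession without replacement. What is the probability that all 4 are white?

21/55

P(all white) = 9/11 × 8/10 × 7/9 × 6/8 = 3024/7920 = 21/55.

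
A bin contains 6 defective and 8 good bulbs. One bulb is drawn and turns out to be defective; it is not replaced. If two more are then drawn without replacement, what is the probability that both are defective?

With the first bulb removed, 5 defective remain out of 13.
P = 5/13 × 4/12 = 20/156 = 5/39.

5/39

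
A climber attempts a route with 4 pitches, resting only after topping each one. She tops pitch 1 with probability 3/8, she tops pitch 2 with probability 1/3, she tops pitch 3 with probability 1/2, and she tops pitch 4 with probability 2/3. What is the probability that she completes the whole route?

1/24

The events are sequential, so multiply the conditional probabilities:
P = 3/8 × 1/3 × 1/2 × 2/3 = 6/144 = 1/24.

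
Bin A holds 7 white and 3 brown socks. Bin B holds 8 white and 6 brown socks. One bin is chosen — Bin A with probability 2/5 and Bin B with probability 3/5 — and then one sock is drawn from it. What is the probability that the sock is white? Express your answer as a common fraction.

From Bin A: P(white) = 7/10.
From Bin B: P(white) = 8/14.
Total probability = (2/5)(7/10) + (3/5)(8/14) = 109/175.

109/175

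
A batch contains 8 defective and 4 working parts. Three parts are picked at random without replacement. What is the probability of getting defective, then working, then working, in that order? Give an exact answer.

Chain rule:
P = 8/12 × 4/11 × 3/10 = 96/1320 = 4/55.

4/55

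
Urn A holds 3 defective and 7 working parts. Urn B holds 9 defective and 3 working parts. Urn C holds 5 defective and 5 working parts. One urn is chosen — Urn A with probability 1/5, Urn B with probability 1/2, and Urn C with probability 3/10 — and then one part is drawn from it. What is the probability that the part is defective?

117/200

From Urn A: P(defective) = 3/10.
From Urn B: P(defective) = 9/12.
From Urn C: P(defective) = 5/10.
Total probability = (1/5)(3/10) + (1/2)(9/12) + (3/10)(5/10) = 117/200.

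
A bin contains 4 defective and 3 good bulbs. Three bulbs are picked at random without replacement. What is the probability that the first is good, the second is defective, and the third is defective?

6/35

Each draw changes the counts, so multiply the conditional probabilities along the sequence:
P = 3/7 × 4/6 × 3/5 = 36/210 = 6/35.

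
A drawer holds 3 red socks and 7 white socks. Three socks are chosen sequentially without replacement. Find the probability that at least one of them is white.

P(no white) = 3/10 × 2/9 × 1/8 = 6/720 = 1/120.
P(at least one) = 1 − 1/120 = 119/120.

119/120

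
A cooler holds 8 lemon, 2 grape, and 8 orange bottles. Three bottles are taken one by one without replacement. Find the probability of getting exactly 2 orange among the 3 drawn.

35/102

One ordering (orange drawn first) has probability 8/18 × 7/17 × 10/16 = 560/4896 = 35/306.
There are C(3,2) = 3 such orderings, each equally likely, so P = 3 × 35/306 = 35/102.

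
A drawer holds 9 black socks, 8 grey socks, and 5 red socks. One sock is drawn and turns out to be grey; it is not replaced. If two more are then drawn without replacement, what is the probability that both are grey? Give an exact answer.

1/10

With the first sock removed, 7 grey remain out of 21.
P = 7/21 × 6/20 = 42/420 = 1/10.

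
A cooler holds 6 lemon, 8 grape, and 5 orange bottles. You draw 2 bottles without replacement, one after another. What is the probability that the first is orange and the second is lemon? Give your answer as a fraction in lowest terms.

5/57

Each draw changes the counts, so multiply the conditional probabilities along the sequence:
P = 5/19 × 6/18 = 30/342 = 5/57.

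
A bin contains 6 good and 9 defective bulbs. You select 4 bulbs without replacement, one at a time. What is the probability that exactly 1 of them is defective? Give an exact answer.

One ordering (defective drawn first) has probability 9/15 × 6/14 × 5/13 × 4/12 = 1080/32760 = 3/91.
There are C(4,1) = 4 such orderings, each equally likely, so P = 4 × 3/91 = 12/91.

12/91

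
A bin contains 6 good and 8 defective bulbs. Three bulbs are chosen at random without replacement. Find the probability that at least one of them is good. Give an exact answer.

P(no good) = 8/14 × 7/13 × 6/12 = 336/2184 = 2/13.
P(at least one) = 1 − 2/13 = 11/13.

11/13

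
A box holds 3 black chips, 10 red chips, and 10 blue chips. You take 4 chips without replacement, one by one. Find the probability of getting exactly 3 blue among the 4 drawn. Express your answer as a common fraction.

312/1771

One ordering (blue drawn first) has probability 10/23 × 9/22 × 8/21 × 13/20 = 9360/212520 = 78/1771.
There are C(4,3) = 4 such orderings, each equally likely, so P = 4 × 78/1771 = 312/1771.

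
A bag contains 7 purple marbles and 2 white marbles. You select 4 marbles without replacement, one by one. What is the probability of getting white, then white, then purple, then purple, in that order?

Multiply the probability of each draw given the previous ones:
P = 2/9 × 1/8 × 7/7 × 6/6 = 84/3024 = 1/36.

1/36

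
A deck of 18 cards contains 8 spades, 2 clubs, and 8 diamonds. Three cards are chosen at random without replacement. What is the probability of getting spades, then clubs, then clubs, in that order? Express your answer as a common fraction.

Each draw changes the counts, so multiply the conditional probabilities along the sequence:
P = 8/18 × 2/17 × 1/16 = 16/4896 = 1/306.

1/306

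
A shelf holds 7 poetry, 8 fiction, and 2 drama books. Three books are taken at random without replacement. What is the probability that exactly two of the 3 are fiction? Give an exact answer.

One ordering (fiction drawn first) has probability 8/17 × 7/16 × 9/15 = 504/4080 = 21/170.
There are C(3,2) = 3 such orderings, each equally likely, so P = 3 × 21/170 = 63/170.

63/170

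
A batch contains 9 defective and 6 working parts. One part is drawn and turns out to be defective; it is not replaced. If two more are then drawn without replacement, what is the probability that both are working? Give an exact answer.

With the first part removed, 6 working remain out of 14.
P = 6/14 × 5/13 = 30/182 = 15/91.

15/91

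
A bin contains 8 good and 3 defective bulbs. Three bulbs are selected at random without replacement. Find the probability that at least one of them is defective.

P(no defective) = 8/11 × 7/10 × 6/9 = 336/990 = 56/165.
P(at least one) = 1 − 56/165 = 109/165.

109/165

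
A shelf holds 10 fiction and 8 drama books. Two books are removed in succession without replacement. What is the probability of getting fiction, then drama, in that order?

40/153

Multiply the probability of each draw given the previous ones:
P = 10/18 × 8/17 = 80/306 = 40/153.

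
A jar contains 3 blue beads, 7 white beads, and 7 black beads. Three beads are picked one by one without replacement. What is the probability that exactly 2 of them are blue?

21/340

One ordering (blue drawn first) has probability 3/17 × 2/16 × 14/15 = 84/4080 = 7/340.
There are C(3,2) = 3 such orderings, each equally likely, so P = 3 × 7/340 = 21/340.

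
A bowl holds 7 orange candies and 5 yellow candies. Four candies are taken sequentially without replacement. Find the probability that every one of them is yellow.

1/99

P = 5/12 × 4/11 × 3/10 × 2/9 = 120/11880 = 1/99.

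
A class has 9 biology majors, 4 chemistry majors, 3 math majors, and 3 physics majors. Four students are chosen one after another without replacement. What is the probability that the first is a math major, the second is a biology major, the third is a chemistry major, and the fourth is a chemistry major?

Multiply the probability of each draw given the previous ones:
P = 3/19 × 9/18 × 4/17 × 3/16 = 324/93024 = 9/2584.

9/2584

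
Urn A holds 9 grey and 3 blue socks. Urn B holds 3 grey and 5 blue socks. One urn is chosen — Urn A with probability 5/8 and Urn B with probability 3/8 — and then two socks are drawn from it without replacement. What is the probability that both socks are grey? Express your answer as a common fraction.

From Urn A: P(both grey) = (9/12)(8/11) = 6/11.
From Urn B: P(both grey) = (3/8)(2/7) = 3/28.
Total probability = (5/8)(6/11) + (3/8)(3/28) = 939/2464.

939/2464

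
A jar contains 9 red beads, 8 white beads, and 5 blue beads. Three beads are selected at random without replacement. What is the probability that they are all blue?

1/154

P(every draw is blue) = 5/22 × 4/21 × 3/20 = 60/9240 = 1/154.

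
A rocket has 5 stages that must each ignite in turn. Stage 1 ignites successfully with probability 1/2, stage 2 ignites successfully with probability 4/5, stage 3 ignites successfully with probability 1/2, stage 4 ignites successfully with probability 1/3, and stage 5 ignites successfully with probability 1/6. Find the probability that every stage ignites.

The events are sequential, so multiply the conditional probabilities:
P = 1/2 × 4/5 × 1/2 × 1/3 × 1/6 = 4/360 = 1/90.

1/90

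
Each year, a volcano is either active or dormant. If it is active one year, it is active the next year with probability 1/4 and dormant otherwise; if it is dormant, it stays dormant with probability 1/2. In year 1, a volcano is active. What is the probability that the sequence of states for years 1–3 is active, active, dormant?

Year 1 is given. For each transition, use the conditional probability from the current state:
P(active | active) = 1/4; P(dormant | active) = 3/4.
P = 1/4 × 3/4 = 3/16.

3/16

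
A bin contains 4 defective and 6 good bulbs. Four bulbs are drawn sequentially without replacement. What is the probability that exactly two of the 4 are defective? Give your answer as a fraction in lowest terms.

One ordering (defective drawn first) has probability 4/10 × 3/9 × 6/8 × 5/7 = 360/5040 = 1/14.
There are C(4,2) = 6 such orderings, each equally likely, so P = 6 × 1/14 = 3/7.

3/7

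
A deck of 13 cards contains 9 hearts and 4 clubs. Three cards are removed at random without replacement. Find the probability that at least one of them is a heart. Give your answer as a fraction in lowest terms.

141/143

P(no hearts) = 4/13 × 3/12 × 2/11 = 24/1716 = 2/143.
P(at least one) = 1 − 2/143 = 141/143.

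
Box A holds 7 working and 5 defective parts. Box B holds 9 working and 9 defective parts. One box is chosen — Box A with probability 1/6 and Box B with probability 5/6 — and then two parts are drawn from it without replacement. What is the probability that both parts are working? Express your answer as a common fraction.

From Box A: P(both working) = (7/12)(6/11) = 7/22.
From Box B: P(both working) = (9/18)(8/17) = 4/17.
Total probability = (1/6)(7/22) + (5/6)(4/17) = 559/2244.

559/2244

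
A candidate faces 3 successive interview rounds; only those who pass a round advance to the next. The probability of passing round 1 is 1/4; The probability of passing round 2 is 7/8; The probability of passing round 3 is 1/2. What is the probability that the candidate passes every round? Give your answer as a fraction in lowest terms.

Multiplying along the chain,
P = 1/4 × 7/8 × 1/2 = 7/64.

7/64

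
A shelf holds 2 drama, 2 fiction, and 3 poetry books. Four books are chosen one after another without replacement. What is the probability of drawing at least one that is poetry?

P(no poetry) = 4/7 × 3/6 × 2/5 × 1/4 = 24/840 = 1/35.
P(at least one) = 1 − 1/35 = 34/35.

34/35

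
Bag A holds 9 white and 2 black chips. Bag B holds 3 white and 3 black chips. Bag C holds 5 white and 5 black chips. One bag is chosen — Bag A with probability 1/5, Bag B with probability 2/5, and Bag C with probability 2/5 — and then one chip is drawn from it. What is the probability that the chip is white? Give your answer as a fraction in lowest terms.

31/55

From Bag A: P(white) = 9/11.
From Bag B: P(white) = 3/6.
From Bag C: P(white) = 5/10.
Total probability = (1/5)(9/11) + (2/5)(3/6) + (2/5)(5/10) = 31/55.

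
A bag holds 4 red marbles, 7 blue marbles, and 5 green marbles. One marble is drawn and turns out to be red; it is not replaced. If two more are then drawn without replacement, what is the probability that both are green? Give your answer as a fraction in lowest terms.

2/21

After the first draw, 5 of the remaining 15 marbles are green.
P = 5/15 × 4/14 = 20/210 = 2/21.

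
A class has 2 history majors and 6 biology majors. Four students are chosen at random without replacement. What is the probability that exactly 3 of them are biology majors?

One ordering (biology majors drawn first) has probability 6/8 × 5/7 × 4/6 × 2/5 = 240/1680 = 1/7.
There are C(4,3) = 4 such orderings, each equally likely, so P = 4 × 1/7 = 4/7.

4/7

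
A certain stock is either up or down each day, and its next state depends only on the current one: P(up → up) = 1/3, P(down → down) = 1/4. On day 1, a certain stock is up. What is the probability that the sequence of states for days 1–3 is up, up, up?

1/9

Day 1 is given. For each transition, use the conditional probability from the current state:
P(up | up) = 1/3; P(up | up) = 1/3.
P = 1/3 × 1/3 = 1/9.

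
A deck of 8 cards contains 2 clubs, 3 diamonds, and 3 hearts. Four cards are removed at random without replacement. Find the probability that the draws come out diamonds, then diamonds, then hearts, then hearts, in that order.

3/140

Each draw changes the counts, so multiply the conditional probabilities along the sequence:
P = 3/8 × 2/7 × 3/6 × 2/5 = 36/1680 = 3/140.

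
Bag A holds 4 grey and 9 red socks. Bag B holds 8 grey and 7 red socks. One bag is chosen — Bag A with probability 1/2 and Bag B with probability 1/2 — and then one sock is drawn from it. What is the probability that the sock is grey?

82/195

From Bag A: P(grey) = 4/13.
From Bag B: P(grey) = 8/15.
Total probability = (1/2)(4/13) + (1/2)(8/15) = 82/195.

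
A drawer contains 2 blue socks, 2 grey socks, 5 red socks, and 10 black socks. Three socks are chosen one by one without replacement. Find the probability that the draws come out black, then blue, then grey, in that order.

20/2907

Multiply the probability of each draw given the previous ones:
P = 10/19 × 2/18 × 2/17 = 40/5814 = 20/2907.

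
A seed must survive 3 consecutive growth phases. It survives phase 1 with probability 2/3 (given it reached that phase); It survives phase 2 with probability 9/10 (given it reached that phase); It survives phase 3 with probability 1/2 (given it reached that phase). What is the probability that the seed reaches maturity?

3/10

Multiplying along the chain,
P = 2/3 × 9/10 × 1/2 = 18/60 = 3/10.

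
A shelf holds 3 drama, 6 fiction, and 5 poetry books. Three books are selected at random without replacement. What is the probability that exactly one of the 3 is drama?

One ordering (drama drawn first) has probability 3/14 × 11/13 × 10/12 = 330/2184 = 55/364.
There are C(3,1) = 3 such orderings, each equally likely, so P = 3 × 55/364 = 165/364.

165/364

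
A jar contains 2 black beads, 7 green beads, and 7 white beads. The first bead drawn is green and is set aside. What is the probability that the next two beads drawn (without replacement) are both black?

1/105

With the first bead removed, 2 black remain out of 15.
P = 2/15 × 1/14 = 2/210 = 1/105.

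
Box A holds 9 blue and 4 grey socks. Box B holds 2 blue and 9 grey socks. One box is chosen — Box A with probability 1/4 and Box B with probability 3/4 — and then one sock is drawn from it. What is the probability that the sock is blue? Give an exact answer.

177/572

From Box A: P(blue) = 9/13.
From Box B: P(blue) = 2/11.
Total probability = (1/4)(9/13) + (3/4)(2/11) = 177/572.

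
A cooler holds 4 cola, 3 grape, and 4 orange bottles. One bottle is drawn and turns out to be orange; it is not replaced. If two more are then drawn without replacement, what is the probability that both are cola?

2/15

With the first bottle removed, 4 cola remain out of 10.
P = 4/10 × 3/9 = 12/90 = 2/15.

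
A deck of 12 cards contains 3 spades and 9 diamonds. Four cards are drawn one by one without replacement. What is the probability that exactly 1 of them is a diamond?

1/55

One ordering (a diamond drawn first) has probability 9/12 × 3/11 × 2/10 × 1/9 = 54/11880 = 1/220.
There are C(4,1) = 4 such orderings, each equally likely, so P = 4 × 1/220 = 1/55.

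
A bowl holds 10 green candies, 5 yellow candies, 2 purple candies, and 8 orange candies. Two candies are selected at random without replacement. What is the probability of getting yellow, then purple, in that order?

Each draw changes the counts, so multiply the conditional probabilities along the sequence:
P = 5/25 × 2/24 = 10/600 = 1/60.

1/60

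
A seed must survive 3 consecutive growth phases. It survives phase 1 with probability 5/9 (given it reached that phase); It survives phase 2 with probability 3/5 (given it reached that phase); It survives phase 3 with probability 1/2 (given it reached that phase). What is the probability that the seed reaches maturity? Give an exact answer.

The events are sequential, so multiply the conditional probabilities:
P = 5/9 × 3/5 × 1/2 = 15/90 = 1/6.

1/6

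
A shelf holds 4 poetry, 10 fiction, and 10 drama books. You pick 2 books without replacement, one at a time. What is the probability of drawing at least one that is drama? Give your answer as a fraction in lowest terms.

185/276

P(no drama) = 14/24 × 13/23 = 182/552 = 91/276.
P(at least one) = 1 − 91/276 = 185/276.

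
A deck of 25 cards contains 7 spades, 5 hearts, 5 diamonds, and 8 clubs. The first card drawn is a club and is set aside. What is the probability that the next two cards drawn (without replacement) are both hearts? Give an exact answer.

With the first card removed, 5 hearts remain out of 24.
P = 5/24 × 4/23 = 20/552 = 5/138.

5/138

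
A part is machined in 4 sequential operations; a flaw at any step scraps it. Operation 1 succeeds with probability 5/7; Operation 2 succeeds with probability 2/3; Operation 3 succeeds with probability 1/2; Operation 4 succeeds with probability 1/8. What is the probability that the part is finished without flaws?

Multiplying along the chain,
P = 5/7 × 2/3 × 1/2 × 1/8 = 10/336 = 5/168.

5/168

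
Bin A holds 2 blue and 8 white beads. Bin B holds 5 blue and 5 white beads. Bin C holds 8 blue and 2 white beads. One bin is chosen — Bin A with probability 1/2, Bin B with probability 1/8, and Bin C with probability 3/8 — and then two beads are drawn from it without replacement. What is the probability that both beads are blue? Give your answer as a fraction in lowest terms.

49/180

From Bin A: P(both blue) = (2/10)(1/9) = 1/45.
From Bin B: P(both blue) = (5/10)(4/9) = 2/9.
From Bin C: P(both blue) = (8/10)(7/9) = 28/45.
Total probability = (1/2)(1/45) + (1/8)(2/9) + (3/8)(28/45) = 49/180.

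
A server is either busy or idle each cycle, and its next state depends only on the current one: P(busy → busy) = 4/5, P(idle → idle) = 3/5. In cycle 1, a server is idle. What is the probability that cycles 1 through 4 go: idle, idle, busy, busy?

24/125

Cycle 1 is given. For each transition, use the conditional probability from the current state:
P(idle | idle) = 3/5; P(busy | idle) = 2/5; P(busy | busy) = 4/5.
P = 3/5 × 2/5 × 4/5 = 24/125.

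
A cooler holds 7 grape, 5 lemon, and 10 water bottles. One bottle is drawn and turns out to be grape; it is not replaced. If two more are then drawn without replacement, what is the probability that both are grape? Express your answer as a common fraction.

After the first draw, 6 of the remaining 21 bottles are grape.
P = 6/21 × 5/20 = 30/420 = 1/14.

1/14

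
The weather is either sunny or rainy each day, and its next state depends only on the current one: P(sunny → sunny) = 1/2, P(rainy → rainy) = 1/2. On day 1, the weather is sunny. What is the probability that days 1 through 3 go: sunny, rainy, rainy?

1/4

Day 1 is given. For each transition, use the conditional probability from the current state:
P(rainy | sunny) = 1/2; P(rainy | rainy) = 1/2.
P = 1/2 × 1/2 = 1/4.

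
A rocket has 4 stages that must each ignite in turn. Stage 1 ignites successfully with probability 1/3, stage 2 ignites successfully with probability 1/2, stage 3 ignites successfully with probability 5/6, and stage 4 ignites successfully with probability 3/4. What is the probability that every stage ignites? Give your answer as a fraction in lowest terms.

Each stage is reached only if all earlier stages succeed, so
P = 1/3 × 1/2 × 5/6 × 3/4 = 15/144 = 5/48.

5/48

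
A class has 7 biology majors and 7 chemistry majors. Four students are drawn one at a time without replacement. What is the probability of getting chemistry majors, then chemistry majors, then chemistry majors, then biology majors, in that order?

35/572

Chain rule:
P = 7/14 × 6/13 × 5/12 × 7/11 = 1470/24024 = 35/572.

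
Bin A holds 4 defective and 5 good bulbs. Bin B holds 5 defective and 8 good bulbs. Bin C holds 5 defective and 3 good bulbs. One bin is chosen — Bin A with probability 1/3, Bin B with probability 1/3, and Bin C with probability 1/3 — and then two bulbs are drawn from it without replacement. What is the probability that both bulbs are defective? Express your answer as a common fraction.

From Bin A: P(both defective) = (4/9)(3/8) = 1/6.
From Bin B: P(both defective) = (5/13)(4/12) = 5/39.
From Bin C: P(both defective) = (5/8)(4/7) = 5/14.
Total probability = (1/3)(1/6) + (1/3)(5/39) + (1/3)(5/14) = 178/819.

178/819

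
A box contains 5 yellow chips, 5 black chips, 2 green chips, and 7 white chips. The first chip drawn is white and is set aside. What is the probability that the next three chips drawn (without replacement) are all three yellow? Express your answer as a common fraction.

After the first draw, 5 of the remaining 18 chips are yellow.
P = 5/18 × 4/17 × 3/16 = 60/4896 = 5/408.

5/408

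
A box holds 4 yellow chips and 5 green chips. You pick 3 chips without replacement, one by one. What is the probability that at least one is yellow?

P(no yellow) = 5/9 × 4/8 × 3/7 = 60/504 = 5/42.
P(at least one) = 1 − 5/42 = 37/42.

37/42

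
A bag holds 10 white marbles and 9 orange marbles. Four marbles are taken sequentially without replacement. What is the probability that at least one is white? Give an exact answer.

P(no white) = 9/19 × 8/18 × 7/17 × 6/16 = 3024/93024 = 21/646.
P(at least one) = 1 − 21/646 = 625/646.

625/646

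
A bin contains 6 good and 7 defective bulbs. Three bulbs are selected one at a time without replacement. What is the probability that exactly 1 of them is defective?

105/286

One ordering (defective drawn first) has probability 7/13 × 6/12 × 5/11 = 210/1716 = 35/286.
There are C(3,1) = 3 such orderings, each equally likely, so P = 3 × 35/286 = 105/286.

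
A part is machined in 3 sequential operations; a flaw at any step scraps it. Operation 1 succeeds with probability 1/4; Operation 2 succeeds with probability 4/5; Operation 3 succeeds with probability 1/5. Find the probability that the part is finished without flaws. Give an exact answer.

1/25

Multiplying along the chain,
P = 1/4 × 4/5 × 1/5 = 4/100 = 1/25.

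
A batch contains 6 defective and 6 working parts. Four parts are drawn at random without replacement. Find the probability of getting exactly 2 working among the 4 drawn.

5/11

One ordering (working drawn first) has probability 6/12 × 5/11 × 6/10 × 5/9 = 900/11880 = 5/66.
There are C(4,2) = 6 such orderings, each equally likely, so P = 6 × 5/66 = 5/11.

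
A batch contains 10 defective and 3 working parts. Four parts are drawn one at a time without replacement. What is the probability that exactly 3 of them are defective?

One ordering (defective drawn first) has probability 10/13 × 9/12 × 8/11 × 3/10 = 2160/17160 = 18/143.
There are C(4,3) = 4 such orderings, each equally likely, so P = 4 × 18/143 = 72/143.

72/143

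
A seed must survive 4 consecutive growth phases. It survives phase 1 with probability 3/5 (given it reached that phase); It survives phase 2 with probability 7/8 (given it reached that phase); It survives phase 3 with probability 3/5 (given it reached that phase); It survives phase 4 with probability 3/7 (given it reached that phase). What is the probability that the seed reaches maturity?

The events are sequential, so multiply the conditional probabilities:
P = 3/5 × 7/8 × 3/5 × 3/7 = 189/1400 = 27/200.

27/200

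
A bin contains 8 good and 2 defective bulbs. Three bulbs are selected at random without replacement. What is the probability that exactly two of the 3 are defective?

One ordering (defective drawn first) has probability 2/10 × 1/9 × 8/8 = 16/720 = 1/45.
There are C(3,2) = 3 such orderings, each equally likely, so P = 3 × 1/45 = 1/15.

1/15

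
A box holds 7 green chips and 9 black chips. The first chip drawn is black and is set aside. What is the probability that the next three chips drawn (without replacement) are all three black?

After the first draw, 8 of the remaining 15 chips are black.
P = 8/15 × 7/14 × 6/13 = 336/2730 = 8/65.

8/65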